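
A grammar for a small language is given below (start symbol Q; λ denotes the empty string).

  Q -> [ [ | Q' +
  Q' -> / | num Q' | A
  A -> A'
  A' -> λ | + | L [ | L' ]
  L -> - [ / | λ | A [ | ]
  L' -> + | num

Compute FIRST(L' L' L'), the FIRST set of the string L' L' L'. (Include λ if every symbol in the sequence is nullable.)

{ +, num }

Add FIRST(L') = { +, num }; L' is not nullable, stop.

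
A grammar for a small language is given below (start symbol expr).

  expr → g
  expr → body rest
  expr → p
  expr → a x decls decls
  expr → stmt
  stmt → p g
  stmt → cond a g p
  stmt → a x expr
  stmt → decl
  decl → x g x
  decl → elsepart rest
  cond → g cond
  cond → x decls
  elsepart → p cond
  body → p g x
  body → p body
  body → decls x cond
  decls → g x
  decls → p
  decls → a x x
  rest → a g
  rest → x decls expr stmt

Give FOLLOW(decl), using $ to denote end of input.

{ $, a, g, p, x }

In stmt → decl: decl is at the end, add FOLLOW(stmt) = { $, a, g, p, x }.
Union: FOLLOW(decl) = { $, a, g, p, x }.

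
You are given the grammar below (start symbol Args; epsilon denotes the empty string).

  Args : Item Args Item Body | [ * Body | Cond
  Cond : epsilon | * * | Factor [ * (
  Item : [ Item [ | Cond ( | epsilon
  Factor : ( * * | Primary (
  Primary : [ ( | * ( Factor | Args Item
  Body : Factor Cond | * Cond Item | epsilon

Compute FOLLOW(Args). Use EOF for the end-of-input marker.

{ EOF, (, *, [ }

Args is the start symbol, so EOF ∈ FOLLOW(Args).
In Args : Item Args Item Body: add FIRST(Item Body)\{epsilon} = { (, *, [ }.
  Since Item Body is nullable, also add FOLLOW(Args) = { EOF, (, *, [ }.
In Primary : Args Item: add FIRST(Item)\{epsilon} = { (, *, [ }.
  Since Item is nullable, also add FOLLOW(Primary) = { ( }.
Union: FOLLOW(Args) = { EOF, (, *, [ }.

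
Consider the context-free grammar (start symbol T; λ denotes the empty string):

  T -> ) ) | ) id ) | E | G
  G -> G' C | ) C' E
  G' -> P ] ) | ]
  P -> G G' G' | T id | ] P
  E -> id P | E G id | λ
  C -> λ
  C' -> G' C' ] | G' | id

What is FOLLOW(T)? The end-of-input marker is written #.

{ #, id }

T is the start symbol, so # ∈ FOLLOW(T).
In P -> T id: add FIRST(id) = { id }.
Union: FOLLOW(T) = { #, id }.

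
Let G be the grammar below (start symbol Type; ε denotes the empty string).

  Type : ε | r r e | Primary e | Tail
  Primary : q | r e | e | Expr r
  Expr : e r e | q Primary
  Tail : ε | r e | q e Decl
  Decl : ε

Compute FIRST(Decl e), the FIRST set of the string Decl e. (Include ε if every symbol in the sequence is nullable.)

Add FIRST(Decl)\{ε} = {  }; Decl is nullable, continue.
e is a terminal; add {e} and stop.

{ e }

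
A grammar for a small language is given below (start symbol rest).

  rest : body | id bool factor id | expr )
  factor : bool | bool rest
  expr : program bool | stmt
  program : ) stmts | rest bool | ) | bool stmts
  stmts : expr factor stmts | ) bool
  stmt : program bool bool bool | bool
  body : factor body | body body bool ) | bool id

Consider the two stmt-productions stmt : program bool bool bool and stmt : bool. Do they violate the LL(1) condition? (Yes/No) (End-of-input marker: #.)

Yes

FIRST(program bool bool bool) = { ), bool, id } and FIRST(bool) = { bool }.
Both contain bool, so the two alternatives are not disjoint — LL(1) conflict.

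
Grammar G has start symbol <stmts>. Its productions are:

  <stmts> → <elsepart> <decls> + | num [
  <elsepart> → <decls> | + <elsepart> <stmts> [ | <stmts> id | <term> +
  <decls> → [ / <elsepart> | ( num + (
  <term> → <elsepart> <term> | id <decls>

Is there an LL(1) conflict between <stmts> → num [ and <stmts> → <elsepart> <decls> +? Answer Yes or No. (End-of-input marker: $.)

Yes

FIRST(num [) = { num } and FIRST(<elsepart> <decls> +) = { (, +, [, id, num }.
Both contain num, so the two alternatives are not disjoint — LL(1) conflict.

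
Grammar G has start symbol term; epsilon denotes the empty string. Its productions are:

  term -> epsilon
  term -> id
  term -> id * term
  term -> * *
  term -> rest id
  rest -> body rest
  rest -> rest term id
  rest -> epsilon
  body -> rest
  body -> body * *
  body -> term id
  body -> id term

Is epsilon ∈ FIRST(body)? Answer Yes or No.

body -> rest and each of rest is nullable, so body ⇒* epsilon.

Yes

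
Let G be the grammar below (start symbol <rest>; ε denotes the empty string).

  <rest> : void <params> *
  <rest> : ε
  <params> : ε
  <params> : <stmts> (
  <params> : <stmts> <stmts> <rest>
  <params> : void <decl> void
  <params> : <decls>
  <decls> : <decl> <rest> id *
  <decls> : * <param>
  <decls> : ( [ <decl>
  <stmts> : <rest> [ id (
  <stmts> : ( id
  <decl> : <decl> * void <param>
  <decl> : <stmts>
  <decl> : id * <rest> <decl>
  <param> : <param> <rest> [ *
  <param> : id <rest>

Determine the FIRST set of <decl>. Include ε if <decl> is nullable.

From <decl> : <decl> * void <param>: add FIRST(<decl>) = { (, [, id, void }.
From <decl> : <stmts>: add FIRST(<stmts>) = { (, [, void }.
<decl> : id * <rest> <decl> contributes {id}.
Union: FIRST(<decl>) = { (, [, id, void }.

{ (, [, id, void }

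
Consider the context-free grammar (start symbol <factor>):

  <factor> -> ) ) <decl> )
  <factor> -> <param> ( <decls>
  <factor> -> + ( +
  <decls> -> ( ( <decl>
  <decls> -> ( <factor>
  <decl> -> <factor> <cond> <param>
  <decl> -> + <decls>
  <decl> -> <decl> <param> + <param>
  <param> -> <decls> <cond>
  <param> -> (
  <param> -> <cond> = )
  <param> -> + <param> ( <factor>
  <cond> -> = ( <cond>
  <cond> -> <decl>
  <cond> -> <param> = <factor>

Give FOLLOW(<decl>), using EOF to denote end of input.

In <factor> -> ) ) <decl> ): add FIRST()) = { ) }.
In <decls> -> ( ( <decl>: <decl> is at the end, add FOLLOW(<decls>) = { EOF, (, ), +, = }.
In <decl> -> <decl> <param> + <param>: add FIRST(<param> + <param>) = { (, ), +, = }.
In <cond> -> <decl>: <decl> is at the end, add FOLLOW(<cond>) = { EOF, (, ), +, = }.
Union: FOLLOW(<decl>) = { EOF, (, ), +, = }.

{ EOF, (, ), +, = }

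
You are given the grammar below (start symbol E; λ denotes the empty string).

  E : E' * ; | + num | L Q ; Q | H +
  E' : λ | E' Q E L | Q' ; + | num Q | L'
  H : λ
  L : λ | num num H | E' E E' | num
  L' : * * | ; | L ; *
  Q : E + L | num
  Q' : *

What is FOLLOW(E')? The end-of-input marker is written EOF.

In E : E' * ;: add FIRST(* ;) = { * }.
In E' : E' Q E L: add FIRST(Q E L) = { *, +, ;, num }.
In L : E' E E': add FIRST(E E') = { *, +, ;, num }.
In L : E' E E': E' is at the end, add FOLLOW(L) = { EOF, *, +, ;, num }.
Union: FOLLOW(E') = { EOF, *, +, ;, num }.

{ EOF, *, +, ;, num }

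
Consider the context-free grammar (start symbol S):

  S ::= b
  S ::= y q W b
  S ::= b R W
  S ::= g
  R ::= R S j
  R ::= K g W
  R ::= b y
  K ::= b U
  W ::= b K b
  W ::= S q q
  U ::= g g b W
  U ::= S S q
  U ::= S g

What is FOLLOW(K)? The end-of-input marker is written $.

{ b, g }

In R ::= K g W: add FIRST(g W) = { g }.
In W ::= b K b: add FIRST(b) = { b }.
Union: FOLLOW(K) = { b, g }.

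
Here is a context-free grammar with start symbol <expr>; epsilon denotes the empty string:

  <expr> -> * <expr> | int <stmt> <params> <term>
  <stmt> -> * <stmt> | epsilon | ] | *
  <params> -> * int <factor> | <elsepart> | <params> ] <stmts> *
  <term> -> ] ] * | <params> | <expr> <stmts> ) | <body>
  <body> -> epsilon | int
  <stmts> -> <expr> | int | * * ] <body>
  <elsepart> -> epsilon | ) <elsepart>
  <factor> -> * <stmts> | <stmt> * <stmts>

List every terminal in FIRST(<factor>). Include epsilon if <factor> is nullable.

{ *, ] }

<factor> -> * <stmts> contributes {*}.
From <factor> -> <stmt> * <stmts>: <stmt> nullable, take FIRST(<stmt>) ∪ {*} = { *, ] }.
Union: FIRST(<factor>) = { *, ] }.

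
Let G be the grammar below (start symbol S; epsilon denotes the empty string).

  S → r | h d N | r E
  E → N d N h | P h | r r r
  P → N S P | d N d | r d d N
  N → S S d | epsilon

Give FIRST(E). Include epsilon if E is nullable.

From E → N d N h: N nullable, take FIRST(N) ∪ {d} = { d, h, r }.
From E → P h: add FIRST(P) = { d, h, r }.
E → r r r contributes {r}.
Union: FIRST(E) = { d, h, r }.

{ d, h, r }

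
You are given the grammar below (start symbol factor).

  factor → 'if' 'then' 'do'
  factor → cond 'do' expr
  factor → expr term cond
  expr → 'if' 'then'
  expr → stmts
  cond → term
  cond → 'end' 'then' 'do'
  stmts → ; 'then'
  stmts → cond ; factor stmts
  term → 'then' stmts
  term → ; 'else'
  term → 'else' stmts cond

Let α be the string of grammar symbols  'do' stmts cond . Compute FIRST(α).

'do' is a terminal; add {'do'} and stop.

{ 'do' }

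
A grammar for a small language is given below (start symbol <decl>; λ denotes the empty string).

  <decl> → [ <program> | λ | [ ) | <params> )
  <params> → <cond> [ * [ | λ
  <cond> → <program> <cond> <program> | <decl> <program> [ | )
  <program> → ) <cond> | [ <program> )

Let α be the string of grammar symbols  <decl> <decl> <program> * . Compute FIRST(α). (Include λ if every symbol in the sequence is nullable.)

{ ), [ }

Add FIRST(<decl>)\{λ} = { ), [ }; <decl> is nullable, continue.
Add FIRST(<decl>)\{λ} = { ), [ }; <decl> is nullable, continue.
Add FIRST(<program>) = { ), [ }; <program> is not nullable, stop.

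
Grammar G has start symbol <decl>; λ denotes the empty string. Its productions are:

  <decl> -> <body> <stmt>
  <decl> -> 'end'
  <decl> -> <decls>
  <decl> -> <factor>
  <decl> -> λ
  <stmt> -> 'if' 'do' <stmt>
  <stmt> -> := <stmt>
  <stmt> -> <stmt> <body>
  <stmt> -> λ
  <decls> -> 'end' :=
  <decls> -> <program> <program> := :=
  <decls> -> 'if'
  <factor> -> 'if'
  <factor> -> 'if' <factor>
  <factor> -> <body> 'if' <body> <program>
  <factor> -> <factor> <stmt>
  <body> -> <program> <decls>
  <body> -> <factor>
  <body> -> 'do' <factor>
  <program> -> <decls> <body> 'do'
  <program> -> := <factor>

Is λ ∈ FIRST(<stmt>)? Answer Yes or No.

<stmt> has an λ-production, so <stmt> ⇒ λ.

Yes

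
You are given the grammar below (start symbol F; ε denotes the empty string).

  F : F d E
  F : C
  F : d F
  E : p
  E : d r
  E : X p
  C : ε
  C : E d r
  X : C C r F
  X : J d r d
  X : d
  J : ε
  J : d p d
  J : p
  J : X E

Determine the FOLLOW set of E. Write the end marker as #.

{ #, d, p, r }

In F : F d E: E is at the end, add FOLLOW(F) = { #, d, p, r }.
In C : E d r: add FIRST(d r) = { d }.
In J : X E: E is at the end, add FOLLOW(J) = { d }.
Union: FOLLOW(E) = { #, d, p, r }.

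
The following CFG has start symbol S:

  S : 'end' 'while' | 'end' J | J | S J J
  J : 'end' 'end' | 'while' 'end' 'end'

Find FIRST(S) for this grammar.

{ 'end', 'while' }

S : 'end' 'while' contributes {'end'}.
S : 'end' J contributes {'end'}.
From S : J: add FIRST(J) = { 'end', 'while' }.
From S : S J J: add FIRST(S) = { 'end', 'while' }.
Union: FIRST(S) = { 'end', 'while' }.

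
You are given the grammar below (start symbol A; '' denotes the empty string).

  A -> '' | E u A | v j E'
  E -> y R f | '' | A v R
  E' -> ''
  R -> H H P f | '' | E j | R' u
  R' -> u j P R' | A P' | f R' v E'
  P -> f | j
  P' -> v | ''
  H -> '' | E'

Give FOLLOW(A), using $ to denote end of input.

A is the start symbol, so $ ∈ FOLLOW(A).
In A -> E u A: A is at the end, add FOLLOW(A) = { $, u, v }.
In E -> A v R: add FIRST(v R) = { v }.
In R' -> A P': add FIRST(P')\{''} = { v }.
  Since P' is nullable, also add FOLLOW(R') = { u, v }.
Union: FOLLOW(A) = { $, u, v }.

{ $, u, v }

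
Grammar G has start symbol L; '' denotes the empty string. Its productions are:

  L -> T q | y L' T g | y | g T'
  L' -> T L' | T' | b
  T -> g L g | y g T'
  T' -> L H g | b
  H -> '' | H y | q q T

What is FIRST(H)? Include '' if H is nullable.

H -> '' contributes ''.
From H -> H y: H nullable, take FIRST(H) ∪ {y} = { q, y }.
H -> q q T contributes {q}.
Union: FIRST(H) = { q, y, '' }.

{ q, y, '' }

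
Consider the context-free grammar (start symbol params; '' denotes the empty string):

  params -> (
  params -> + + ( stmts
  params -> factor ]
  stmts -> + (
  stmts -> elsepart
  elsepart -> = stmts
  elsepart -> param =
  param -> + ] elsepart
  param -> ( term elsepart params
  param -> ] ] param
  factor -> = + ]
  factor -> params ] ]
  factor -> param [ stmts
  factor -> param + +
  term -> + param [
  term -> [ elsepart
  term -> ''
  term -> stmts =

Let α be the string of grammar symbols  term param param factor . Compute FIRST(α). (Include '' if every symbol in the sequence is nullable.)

Add FIRST(term)\{''} = { (, +, =, [, ] }; term is nullable, continue.
Add FIRST(param) = { (, +, ] }; param is not nullable, stop.

{ (, +, =, [, ] }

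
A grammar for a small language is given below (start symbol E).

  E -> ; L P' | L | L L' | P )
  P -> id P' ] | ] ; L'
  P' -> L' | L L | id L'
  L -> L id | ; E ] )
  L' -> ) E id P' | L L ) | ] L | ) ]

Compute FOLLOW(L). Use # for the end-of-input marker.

In E -> ; L P': add FIRST(P') = { ), ;, ], id }.
In E -> L: L is at the end, add FOLLOW(E) = { #, ], id }.
In E -> L L': add FIRST(L') = { ), ;, ] }.
In P' -> L L: add FIRST(L) = { ; }.
In P' -> L L: L is at the end, add FOLLOW(P') = { #, ), ], id }.
In L -> L id: add FIRST(id) = { id }.
In L' -> L L ): add FIRST(L )) = { ; }.
In L' -> L L ): add FIRST()) = { ) }.
In L' -> ] L: L is at the end, add FOLLOW(L') = { #, ), ], id }.
Union: FOLLOW(L) = { #, ), ;, ], id }.

{ #, ), ;, ], id }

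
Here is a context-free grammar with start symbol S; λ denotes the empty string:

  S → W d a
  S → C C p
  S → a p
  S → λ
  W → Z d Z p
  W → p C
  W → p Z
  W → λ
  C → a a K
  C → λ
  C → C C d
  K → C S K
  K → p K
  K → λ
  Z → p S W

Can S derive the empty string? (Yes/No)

Yes

S has an λ-production, so S ⇒ λ.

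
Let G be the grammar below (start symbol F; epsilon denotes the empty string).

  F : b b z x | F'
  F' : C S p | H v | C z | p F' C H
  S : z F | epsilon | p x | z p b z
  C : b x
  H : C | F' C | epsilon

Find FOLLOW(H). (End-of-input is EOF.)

In F' : H v: add FIRST(v) = { v }.
In F' : p F' C H: H is at the end, add FOLLOW(F') = { EOF, b, p }.
Union: FOLLOW(H) = { EOF, b, p, v }.

{ EOF, b, p, v }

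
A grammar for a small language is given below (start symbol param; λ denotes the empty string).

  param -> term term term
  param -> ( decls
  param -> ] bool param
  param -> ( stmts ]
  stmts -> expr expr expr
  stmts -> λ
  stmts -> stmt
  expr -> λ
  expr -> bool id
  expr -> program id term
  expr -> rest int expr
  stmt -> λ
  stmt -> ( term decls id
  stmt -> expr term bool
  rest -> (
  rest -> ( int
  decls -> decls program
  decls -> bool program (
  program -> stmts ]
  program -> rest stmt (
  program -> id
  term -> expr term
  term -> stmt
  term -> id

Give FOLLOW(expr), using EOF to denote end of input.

In stmts -> expr expr expr: add FIRST(expr expr)\{λ} = { (, ], bool, id }.
  Since expr expr is nullable, also add FOLLOW(stmts) = { ] }.
In stmts -> expr expr expr: add FIRST(expr)\{λ} = { (, ], bool, id }.
  Since expr is nullable, also add FOLLOW(stmts) = { ] }.
In stmts -> expr expr expr: expr is at the end, add FOLLOW(stmts) = { ] }.
In expr -> rest int expr: expr is at the end, add FOLLOW(expr) = { EOF, (, ], bool, id }.
In stmt -> expr term bool: add FIRST(term bool) = { (, ], bool, id }.
In term -> expr term: add FIRST(term)\{λ} = { (, ], bool, id }.
  Since term is nullable, also add FOLLOW(term) = { EOF, (, ], bool, id }.
Union: FOLLOW(expr) = { EOF, (, ], bool, id }.

{ EOF, (, ], bool, id }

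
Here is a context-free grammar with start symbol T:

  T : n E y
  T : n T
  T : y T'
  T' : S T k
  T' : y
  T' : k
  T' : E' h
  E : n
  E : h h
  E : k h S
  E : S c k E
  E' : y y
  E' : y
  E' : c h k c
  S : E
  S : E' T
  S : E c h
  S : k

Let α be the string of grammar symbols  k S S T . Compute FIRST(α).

k is a terminal; add {k} and stop.

{ k }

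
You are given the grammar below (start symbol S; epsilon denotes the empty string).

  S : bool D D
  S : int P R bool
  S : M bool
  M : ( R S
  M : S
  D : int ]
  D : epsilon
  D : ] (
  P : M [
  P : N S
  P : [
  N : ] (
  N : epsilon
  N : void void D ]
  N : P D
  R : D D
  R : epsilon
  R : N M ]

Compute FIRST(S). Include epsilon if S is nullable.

{ (, bool, int }

S : bool D D contributes {bool}.
S : int P R bool contributes {int}.
From S : M bool: add FIRST(M) = { (, bool, int }.
Union: FIRST(S) = { (, bool, int }.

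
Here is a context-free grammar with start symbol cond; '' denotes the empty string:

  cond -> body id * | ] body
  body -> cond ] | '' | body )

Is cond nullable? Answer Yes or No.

No

Nullable nonterminals: body.
No production of cond has an RHS whose symbols are all nullable, so cond is not nullable.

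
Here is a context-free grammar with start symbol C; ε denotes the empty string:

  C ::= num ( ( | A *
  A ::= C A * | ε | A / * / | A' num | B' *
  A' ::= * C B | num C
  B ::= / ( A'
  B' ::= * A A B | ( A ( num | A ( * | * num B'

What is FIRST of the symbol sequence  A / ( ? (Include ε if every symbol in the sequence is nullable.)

{ (, *, /, num }

Add FIRST(A)\{ε} = { (, *, /, num }; A is nullable, continue.
/ is a terminal; add {/} and stop.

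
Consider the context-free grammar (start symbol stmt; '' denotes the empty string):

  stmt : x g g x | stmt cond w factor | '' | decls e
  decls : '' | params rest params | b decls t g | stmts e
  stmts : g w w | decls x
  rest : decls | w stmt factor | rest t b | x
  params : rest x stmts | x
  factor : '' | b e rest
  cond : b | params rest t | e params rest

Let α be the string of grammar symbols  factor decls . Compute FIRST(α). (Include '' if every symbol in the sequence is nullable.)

Add FIRST(factor)\{''} = { b }; factor is nullable, continue.
Add FIRST(decls)\{''} = { b, g, t, w, x }; decls is nullable, continue.
Every symbol is nullable, so include ''.

{ b, g, t, w, x, '' }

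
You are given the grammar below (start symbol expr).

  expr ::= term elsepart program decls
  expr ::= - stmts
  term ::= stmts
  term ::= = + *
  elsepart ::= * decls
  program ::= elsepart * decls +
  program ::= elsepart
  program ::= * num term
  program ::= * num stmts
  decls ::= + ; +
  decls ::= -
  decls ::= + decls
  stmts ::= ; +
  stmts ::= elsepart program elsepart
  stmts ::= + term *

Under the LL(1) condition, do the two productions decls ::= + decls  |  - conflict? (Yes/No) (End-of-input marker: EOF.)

No

FIRST(+ decls) = { + } and FIRST(-) = { - }.
The FIRST sets are disjoint and neither alternative is nullable — no conflict.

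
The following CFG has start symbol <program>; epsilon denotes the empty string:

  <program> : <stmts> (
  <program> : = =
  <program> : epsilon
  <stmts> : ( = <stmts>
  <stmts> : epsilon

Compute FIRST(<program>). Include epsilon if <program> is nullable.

{ (, =, epsilon }

From <program> : <stmts> (: <stmts> nullable, take FIRST(<stmts>) ∪ {(} = { ( }.
<program> : = = contributes {=}.
<program> : epsilon contributes epsilon.
Union: FIRST(<program>) = { (, =, epsilon }.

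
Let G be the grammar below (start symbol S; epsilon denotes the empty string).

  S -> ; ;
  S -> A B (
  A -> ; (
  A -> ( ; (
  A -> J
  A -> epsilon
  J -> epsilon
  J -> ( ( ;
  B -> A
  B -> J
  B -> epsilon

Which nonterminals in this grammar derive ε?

{ A, B, J }

Directly nullable (have an epsilon-production): A, J, B.
No other nonterminal has a production whose RHS symbols are all nullable.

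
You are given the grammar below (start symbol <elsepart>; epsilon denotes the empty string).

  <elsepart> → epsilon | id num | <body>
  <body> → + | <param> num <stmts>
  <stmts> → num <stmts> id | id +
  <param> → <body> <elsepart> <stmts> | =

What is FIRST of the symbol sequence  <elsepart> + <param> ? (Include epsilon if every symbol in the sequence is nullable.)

Add FIRST(<elsepart>)\{epsilon} = { +, =, id }; <elsepart> is nullable, continue.
+ is a terminal; add {+} and stop.

{ +, =, id }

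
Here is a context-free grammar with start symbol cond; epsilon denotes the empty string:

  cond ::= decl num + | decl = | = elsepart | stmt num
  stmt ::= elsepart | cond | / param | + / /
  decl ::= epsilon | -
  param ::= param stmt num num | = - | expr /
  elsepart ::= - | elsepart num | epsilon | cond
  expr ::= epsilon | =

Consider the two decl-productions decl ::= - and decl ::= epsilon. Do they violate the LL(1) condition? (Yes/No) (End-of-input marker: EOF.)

No

FIRST(-) = { - } and FIRST(epsilon) = { epsilon }.
The second is nullable but FOLLOW(decl) = { =, num } is disjoint from FIRST of the first.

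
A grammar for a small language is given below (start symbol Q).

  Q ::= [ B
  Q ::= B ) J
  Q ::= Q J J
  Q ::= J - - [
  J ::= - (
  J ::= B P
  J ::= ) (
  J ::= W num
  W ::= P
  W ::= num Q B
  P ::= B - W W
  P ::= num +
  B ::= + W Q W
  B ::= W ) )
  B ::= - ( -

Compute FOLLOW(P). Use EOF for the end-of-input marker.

In J ::= B P: P is at the end, add FOLLOW(J) = { EOF, ), +, -, num }.
In W ::= P: P is at the end, add FOLLOW(W) = { EOF, ), +, -, [, num }.
Union: FOLLOW(P) = { EOF, ), +, -, [, num }.

{ EOF, ), +, -, [, num }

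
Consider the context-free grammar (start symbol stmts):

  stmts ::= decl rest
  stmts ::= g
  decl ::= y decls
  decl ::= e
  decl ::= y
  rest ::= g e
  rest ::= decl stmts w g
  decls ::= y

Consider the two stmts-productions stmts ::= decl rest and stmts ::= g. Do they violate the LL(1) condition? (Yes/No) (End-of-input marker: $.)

No

FIRST(decl rest) = { e, y } and FIRST(g) = { g }.
The FIRST sets are disjoint and neither alternative is nullable — no conflict.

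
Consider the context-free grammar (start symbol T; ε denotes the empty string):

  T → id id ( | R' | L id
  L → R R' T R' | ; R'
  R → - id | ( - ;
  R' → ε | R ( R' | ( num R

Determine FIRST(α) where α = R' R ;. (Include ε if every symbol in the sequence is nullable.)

Add FIRST(R')\{ε} = { (, - }; R' is nullable, continue.
Add FIRST(R) = { (, - }; R is not nullable, stop.

{ (, - }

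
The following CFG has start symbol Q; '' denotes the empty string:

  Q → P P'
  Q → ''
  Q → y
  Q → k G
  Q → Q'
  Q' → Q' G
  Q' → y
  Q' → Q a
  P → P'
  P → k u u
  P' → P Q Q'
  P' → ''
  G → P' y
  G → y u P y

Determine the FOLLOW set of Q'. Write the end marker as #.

In Q → Q': Q' is at the end, add FOLLOW(Q) = { #, a, k, y }.
In Q' → Q' G: add FIRST(G) = { a, k, y }.
In P' → P Q Q': Q' is at the end, add FOLLOW(P') = { #, a, k, y }.
Union: FOLLOW(Q') = { #, a, k, y }.

{ #, a, k, y }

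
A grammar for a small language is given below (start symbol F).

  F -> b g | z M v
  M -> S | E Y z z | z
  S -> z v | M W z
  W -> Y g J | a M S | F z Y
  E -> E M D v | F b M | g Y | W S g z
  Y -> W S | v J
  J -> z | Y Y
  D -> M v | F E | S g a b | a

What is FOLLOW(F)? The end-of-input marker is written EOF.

{ EOF, a, b, g, v, z }

F is the start symbol, so EOF ∈ FOLLOW(F).
In W -> F z Y: add FIRST(z Y) = { z }.
In E -> F b M: add FIRST(b M) = { b }.
In D -> F E: add FIRST(E) = { a, b, g, v, z }.
Union: FOLLOW(F) = { EOF, a, b, g, v, z }.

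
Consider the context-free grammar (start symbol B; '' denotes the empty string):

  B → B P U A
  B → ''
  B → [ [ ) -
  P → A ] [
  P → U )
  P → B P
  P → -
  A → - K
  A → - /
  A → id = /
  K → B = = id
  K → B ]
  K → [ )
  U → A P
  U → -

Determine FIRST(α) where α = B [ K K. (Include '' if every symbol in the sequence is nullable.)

Add FIRST(B)\{''} = { -, [, id }; B is nullable, continue.
[ is a terminal; add {[} and stop.

{ -, [, id }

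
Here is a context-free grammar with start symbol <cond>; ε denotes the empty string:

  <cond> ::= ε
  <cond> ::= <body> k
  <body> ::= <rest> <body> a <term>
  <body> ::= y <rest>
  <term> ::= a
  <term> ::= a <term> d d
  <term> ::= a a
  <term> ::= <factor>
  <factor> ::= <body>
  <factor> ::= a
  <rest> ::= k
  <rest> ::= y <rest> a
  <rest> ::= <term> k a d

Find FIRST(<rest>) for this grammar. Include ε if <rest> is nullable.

{ a, k, y }

<rest> ::= k contributes {k}.
<rest> ::= y <rest> a contributes {y}.
From <rest> ::= <term> k a d: add FIRST(<term>) = { a, k, y }.
Union: FIRST(<rest>) = { a, k, y }.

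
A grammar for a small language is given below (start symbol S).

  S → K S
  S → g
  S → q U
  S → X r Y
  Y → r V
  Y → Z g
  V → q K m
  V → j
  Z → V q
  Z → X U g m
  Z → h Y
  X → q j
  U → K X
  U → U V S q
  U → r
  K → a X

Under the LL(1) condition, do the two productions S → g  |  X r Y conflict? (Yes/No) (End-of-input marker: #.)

No

FIRST(g) = { g } and FIRST(X r Y) = { q }.
The FIRST sets are disjoint and neither alternative is nullable — no conflict.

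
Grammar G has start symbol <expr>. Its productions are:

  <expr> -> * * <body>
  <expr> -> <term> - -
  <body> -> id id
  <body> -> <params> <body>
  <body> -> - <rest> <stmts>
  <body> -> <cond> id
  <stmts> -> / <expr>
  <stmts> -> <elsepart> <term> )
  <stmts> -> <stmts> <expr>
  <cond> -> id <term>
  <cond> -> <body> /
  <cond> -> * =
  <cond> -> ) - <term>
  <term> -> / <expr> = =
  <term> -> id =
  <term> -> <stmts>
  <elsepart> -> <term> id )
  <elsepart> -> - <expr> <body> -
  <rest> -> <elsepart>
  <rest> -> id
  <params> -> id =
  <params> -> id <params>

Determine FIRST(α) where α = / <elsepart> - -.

{ / }

/ is a terminal; add {/} and stop.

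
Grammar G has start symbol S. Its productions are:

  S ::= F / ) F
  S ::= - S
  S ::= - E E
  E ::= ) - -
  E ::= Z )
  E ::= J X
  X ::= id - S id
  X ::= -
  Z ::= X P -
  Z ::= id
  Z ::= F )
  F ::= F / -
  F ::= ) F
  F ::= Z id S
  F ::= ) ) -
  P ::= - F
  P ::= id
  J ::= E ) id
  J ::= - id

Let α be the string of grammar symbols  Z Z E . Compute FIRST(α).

{ ), -, id }

Add FIRST(Z) = { ), -, id }; Z is not nullable, stop.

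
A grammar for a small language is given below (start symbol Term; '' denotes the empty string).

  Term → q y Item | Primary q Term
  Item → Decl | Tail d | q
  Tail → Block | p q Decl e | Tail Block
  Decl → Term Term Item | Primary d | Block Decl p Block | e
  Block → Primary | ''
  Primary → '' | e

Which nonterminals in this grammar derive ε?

{ Block, Primary, Tail }

Directly nullable (have an ''-production): Block, Primary.
Tail → Block with every symbol nullable, so Tail is nullable.
No other nonterminal has a production whose RHS symbols are all nullable.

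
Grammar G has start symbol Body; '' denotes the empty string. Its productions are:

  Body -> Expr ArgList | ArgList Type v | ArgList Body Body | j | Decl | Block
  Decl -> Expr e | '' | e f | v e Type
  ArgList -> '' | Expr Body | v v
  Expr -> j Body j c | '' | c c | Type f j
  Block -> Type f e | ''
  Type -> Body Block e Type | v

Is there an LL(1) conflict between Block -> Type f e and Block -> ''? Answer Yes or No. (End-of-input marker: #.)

Yes

FIRST(Type f e) = { c, e, j, v } and FIRST('') = { '' }.
The second alternative is nullable and FOLLOW(Block) = { #, c, e, j, v } shares c with FIRST of the first — conflict.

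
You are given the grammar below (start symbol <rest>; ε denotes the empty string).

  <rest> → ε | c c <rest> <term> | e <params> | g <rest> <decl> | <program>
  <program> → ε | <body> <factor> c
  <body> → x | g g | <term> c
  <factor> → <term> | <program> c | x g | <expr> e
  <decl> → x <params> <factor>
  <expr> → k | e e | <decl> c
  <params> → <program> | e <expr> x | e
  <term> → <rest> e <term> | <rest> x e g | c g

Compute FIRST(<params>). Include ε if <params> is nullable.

From <params> → <program>: add FIRST(<program>) = { c, e, g, x, ε } (including ε since <program> is nullable).
<params> → e <expr> x contributes {e}.
<params> → e contributes {e}.
Union: FIRST(<params>) = { c, e, g, x, ε }.

{ c, e, g, x, ε }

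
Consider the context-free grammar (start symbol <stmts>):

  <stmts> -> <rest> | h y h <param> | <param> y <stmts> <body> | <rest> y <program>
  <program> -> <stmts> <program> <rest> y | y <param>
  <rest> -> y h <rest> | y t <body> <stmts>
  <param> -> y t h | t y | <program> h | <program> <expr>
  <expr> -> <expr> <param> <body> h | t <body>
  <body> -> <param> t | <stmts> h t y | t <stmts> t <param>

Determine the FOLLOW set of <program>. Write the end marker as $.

In <stmts> -> <rest> y <program>: <program> is at the end, add FOLLOW(<stmts>) = { $, h, t, y }.
In <program> -> <stmts> <program> <rest> y: add FIRST(<rest> y) = { y }.
In <param> -> <program> h: add FIRST(h) = { h }.
In <param> -> <program> <expr>: add FIRST(<expr>) = { t }.
Union: FOLLOW(<program>) = { $, h, t, y }.

{ $, h, t, y }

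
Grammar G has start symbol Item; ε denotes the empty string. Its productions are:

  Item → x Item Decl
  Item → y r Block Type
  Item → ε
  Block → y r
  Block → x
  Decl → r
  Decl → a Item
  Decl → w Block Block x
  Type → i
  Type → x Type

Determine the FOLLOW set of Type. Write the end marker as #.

{ #, a, r, w }

In Item → y r Block Type: Type is at the end, add FOLLOW(Item) = { #, a, r, w }.
In Type → x Type: Type is at the end, add FOLLOW(Type) = { #, a, r, w }.
Union: FOLLOW(Type) = { #, a, r, w }.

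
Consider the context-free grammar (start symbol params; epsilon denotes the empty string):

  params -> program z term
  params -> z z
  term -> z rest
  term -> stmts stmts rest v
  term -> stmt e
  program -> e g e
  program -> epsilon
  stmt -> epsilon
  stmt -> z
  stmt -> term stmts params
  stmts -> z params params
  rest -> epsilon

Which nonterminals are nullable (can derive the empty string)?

{ program, rest, stmt }

Directly nullable (have an epsilon-production): program, stmt, rest.
No other nonterminal has a production whose RHS symbols are all nullable.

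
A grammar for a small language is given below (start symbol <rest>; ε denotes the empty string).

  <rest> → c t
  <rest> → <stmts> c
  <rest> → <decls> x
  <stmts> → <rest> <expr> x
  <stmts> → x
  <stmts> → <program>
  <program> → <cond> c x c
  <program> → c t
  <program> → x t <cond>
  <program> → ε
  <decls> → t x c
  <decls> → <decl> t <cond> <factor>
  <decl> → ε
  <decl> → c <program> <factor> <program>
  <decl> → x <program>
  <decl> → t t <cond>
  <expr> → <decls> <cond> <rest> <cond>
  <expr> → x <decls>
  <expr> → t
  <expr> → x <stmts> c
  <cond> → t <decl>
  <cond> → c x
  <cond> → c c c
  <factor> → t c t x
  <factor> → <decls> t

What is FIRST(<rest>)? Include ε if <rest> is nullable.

{ c, t, x }

<rest> → c t contributes {c}.
From <rest> → <stmts> c: <stmts> nullable, take FIRST(<stmts>) ∪ {c} = { c, t, x }.
From <rest> → <decls> x: add FIRST(<decls>) = { c, t, x }.
Union: FIRST(<rest>) = { c, t, x }.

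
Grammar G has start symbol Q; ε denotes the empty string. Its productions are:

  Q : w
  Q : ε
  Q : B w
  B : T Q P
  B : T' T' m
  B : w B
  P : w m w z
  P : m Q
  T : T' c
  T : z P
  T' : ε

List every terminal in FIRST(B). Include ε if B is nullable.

From B : T Q P: add FIRST(T) = { c, z }.
From B : T' T' m: T', T' nullable, take FIRST(T') ∪ FIRST(T') ∪ {m} = { m }.
B : w B contributes {w}.
Union: FIRST(B) = { c, m, w, z }.

{ c, m, w, z }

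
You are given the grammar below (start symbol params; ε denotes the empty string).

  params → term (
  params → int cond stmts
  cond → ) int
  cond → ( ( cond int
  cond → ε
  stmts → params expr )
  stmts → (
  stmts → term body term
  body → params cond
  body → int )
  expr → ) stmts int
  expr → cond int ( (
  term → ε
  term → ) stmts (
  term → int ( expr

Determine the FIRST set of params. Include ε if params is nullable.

From params → term (: term nullable, take FIRST(term) ∪ {(} = { (, ), int }.
params → int cond stmts contributes {int}.
Union: FIRST(params) = { (, ), int }.

{ (, ), int }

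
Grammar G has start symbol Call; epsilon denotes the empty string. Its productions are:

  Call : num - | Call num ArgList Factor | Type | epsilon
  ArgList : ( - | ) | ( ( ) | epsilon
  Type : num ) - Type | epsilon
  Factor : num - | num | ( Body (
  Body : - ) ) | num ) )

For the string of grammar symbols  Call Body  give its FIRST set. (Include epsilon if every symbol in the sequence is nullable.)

Add FIRST(Call)\{epsilon} = { num }; Call is nullable, continue.
Add FIRST(Body) = { -, num }; Body is not nullable, stop.

{ -, num }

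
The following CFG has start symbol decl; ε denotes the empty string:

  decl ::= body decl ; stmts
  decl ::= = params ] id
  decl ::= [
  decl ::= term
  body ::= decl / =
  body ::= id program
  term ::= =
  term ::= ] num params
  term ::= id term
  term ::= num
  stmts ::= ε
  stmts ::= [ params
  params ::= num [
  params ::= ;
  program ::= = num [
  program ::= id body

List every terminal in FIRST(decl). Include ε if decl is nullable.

{ =, [, ], id, num }

From decl ::= body decl ; stmts: add FIRST(body) = { =, [, ], id, num }.
decl ::= = params ] id contributes {=}.
decl ::= [ contributes {[}.
From decl ::= term: add FIRST(term) = { =, ], id, num }.
Union: FIRST(decl) = { =, [, ], id, num }.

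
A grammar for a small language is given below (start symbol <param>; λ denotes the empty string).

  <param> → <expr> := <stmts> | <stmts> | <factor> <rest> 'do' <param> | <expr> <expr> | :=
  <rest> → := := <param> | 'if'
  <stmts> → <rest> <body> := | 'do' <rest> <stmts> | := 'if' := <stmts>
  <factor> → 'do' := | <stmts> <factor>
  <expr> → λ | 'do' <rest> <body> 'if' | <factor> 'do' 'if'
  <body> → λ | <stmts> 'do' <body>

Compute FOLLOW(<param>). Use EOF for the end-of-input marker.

{ EOF, 'do', 'if', := }

<param> is the start symbol, so EOF ∈ FOLLOW(<param>).
In <param> → <factor> <rest> 'do' <param>: <param> is at the end, add FOLLOW(<param>) = { EOF, 'do', 'if', := }.
In <rest> → := := <param>: <param> is at the end, add FOLLOW(<rest>) = { 'do', 'if', := }.
Union: FOLLOW(<param>) = { EOF, 'do', 'if', := }.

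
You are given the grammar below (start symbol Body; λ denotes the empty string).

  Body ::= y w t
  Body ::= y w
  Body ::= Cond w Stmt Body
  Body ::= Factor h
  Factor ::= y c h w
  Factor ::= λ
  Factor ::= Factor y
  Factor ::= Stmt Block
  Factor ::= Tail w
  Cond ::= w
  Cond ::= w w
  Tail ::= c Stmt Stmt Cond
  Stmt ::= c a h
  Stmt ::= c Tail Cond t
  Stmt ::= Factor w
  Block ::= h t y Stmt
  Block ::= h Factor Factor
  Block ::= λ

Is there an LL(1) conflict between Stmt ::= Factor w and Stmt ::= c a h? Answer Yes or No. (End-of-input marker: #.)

FIRST(Factor w) = { c, w, y } and FIRST(c a h) = { c }.
Both contain c, so the two alternatives are not disjoint — LL(1) conflict.

Yes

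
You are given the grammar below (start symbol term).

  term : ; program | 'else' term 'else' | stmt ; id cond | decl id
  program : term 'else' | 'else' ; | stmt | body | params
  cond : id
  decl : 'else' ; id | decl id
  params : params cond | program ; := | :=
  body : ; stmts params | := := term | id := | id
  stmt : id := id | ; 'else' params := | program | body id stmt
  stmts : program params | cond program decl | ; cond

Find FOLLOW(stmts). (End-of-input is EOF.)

In body : ; stmts params: add FIRST(params) = { 'else', :=, ;, id }.
Union: FOLLOW(stmts) = { 'else', :=, ;, id }.

{ 'else', :=, ;, id }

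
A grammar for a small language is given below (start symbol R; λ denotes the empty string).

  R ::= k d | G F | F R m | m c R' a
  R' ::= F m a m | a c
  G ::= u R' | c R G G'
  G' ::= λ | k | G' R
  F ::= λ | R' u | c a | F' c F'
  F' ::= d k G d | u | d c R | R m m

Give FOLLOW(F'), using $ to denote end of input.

{ $, a, c, d, k, m, u }

In F ::= F' c F': add FIRST(c F') = { c }.
In F ::= F' c F': F' is at the end, add FOLLOW(F) = { $, a, c, d, k, m, u }.
Union: FOLLOW(F') = { $, a, c, d, k, m, u }.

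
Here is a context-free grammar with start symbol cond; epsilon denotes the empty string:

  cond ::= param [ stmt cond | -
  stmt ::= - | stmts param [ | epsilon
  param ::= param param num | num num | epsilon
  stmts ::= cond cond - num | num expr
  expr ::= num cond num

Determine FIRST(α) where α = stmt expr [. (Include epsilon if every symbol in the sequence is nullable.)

{ -, [, num }

Add FIRST(stmt)\{epsilon} = { -, [, num }; stmt is nullable, continue.
Add FIRST(expr) = { num }; expr is not nullable, stop.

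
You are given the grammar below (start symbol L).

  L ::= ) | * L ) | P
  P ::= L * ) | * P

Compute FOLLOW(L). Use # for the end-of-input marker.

{ #, ), * }

L is the start symbol, so # ∈ FOLLOW(L).
In L ::= * L ): add FIRST()) = { ) }.
In P ::= L * ): add FIRST(* )) = { * }.
Union: FOLLOW(L) = { #, ), * }.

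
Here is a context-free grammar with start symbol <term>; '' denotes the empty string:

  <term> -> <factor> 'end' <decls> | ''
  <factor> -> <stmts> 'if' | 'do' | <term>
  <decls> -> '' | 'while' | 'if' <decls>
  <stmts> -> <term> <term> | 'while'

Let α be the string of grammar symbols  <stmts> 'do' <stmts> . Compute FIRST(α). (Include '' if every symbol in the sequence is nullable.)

Add FIRST(<stmts>)\{''} = { 'do', 'end', 'if', 'while' }; <stmts> is nullable, continue.
'do' is a terminal; add {'do'} and stop.

{ 'do', 'end', 'if', 'while' }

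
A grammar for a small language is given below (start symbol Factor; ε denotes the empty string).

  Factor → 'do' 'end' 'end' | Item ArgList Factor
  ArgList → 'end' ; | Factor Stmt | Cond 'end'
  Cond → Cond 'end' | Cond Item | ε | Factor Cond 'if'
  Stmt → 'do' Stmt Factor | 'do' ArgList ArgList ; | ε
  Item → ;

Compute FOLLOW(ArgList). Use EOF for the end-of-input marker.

{ 'do', 'end', ; }

In Factor → Item ArgList Factor: add FIRST(Factor) = { 'do', ; }.
In Stmt → 'do' ArgList ArgList ;: add FIRST(ArgList ;) = { 'do', 'end', ; }.
In Stmt → 'do' ArgList ArgList ;: add FIRST(;) = { ; }.
Union: FOLLOW(ArgList) = { 'do', 'end', ; }.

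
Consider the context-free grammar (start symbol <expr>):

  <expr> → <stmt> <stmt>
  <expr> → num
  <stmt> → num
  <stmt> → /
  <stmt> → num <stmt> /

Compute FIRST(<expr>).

From <expr> → <stmt> <stmt>: add FIRST(<stmt>) = { /, num }.
<expr> → num contributes {num}.
Union: FIRST(<expr>) = { /, num }.

{ /, num }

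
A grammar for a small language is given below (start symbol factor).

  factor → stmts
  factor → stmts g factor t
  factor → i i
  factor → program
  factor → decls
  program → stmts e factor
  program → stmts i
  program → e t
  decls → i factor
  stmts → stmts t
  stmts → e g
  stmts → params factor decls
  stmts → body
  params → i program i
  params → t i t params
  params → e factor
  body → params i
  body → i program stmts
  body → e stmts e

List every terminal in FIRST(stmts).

{ e, i, t }

From stmts → stmts t: add FIRST(stmts) = { e, i, t }.
stmts → e g contributes {e}.
From stmts → params factor decls: add FIRST(params) = { e, i, t }.
From stmts → body: add FIRST(body) = { e, i, t }.
Union: FIRST(stmts) = { e, i, t }.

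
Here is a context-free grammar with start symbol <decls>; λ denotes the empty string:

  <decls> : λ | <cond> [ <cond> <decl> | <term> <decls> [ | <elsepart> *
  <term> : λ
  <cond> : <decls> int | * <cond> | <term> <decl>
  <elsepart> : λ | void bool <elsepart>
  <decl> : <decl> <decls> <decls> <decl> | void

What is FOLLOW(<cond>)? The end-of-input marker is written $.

{ [, void }

In <decls> : <cond> [ <cond> <decl>: add FIRST([ <cond> <decl>) = { [ }.
In <decls> : <cond> [ <cond> <decl>: add FIRST(<decl>) = { void }.
In <cond> : * <cond>: <cond> is at the end, add FOLLOW(<cond>) = { [, void }.
Union: FOLLOW(<cond>) = { [, void }.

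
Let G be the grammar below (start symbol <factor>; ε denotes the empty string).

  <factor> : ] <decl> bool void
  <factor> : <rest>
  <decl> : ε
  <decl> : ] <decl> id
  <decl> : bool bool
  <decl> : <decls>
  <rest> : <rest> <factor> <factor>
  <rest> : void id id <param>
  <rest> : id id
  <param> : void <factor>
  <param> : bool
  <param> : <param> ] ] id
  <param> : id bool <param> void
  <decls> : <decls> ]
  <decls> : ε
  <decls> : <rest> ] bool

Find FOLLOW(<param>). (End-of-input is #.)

In <rest> : void id id <param>: <param> is at the end, add FOLLOW(<rest>) = { #, ], id, void }.
In <param> : <param> ] ] id: add FIRST(] ] id) = { ] }.
In <param> : id bool <param> void: add FIRST(void) = { void }.
Union: FOLLOW(<param>) = { #, ], id, void }.

{ #, ], id, void }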